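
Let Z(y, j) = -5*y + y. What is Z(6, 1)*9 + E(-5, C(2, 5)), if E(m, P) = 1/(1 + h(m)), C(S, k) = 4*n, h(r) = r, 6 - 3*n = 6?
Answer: -865/4 ≈ -216.25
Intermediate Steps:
n = 0 (n = 2 - ⅓*6 = 2 - 2 = 0)
C(S, k) = 0 (C(S, k) = 4*0 = 0)
Z(y, j) = -4*y
E(m, P) = 1/(1 + m)
Z(6, 1)*9 + E(-5, C(2, 5)) = -4*6*9 + 1/(1 - 5) = -24*9 + 1/(-4) = -216 - ¼ = -865/4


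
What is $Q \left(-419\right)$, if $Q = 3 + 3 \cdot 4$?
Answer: $-6285$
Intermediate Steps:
$Q = 15$ ($Q = 3 + 12 = 15$)
$Q \left(-419\right) = 15 \left(-419\right) = -6285$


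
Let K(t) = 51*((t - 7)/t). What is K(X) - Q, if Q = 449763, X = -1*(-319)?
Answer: -143458485/319 ≈ -4.4971e+5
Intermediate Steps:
X = 319
K(t) = 51*(-7 + t)/t (K(t) = 51*((-7 + t)/t) = 51*(-7 + t)/t)
K(X) - Q = (51 - 357/319) - 1*449763 = (51 - 357*1/319) - 449763 = (51 - 357/319) - 449763 = 15912/319 - 449763 = -143458485/319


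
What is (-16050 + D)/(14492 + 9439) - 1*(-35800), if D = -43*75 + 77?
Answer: 856710602/23931 ≈ 35799.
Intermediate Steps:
D = -3148 (D = -3225 + 77 = -3148)
(-16050 + D)/(14492 + 9439) - 1*(-35800) = (-16050 - 3148)/(14492 + 9439) - 1*(-35800) = -19198/23931 + 35800 = 856710602/23931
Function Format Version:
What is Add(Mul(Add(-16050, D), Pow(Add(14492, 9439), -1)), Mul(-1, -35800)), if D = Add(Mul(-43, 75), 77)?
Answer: Rational(856710602, 23931) ≈ 35799.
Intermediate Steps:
D = -3148 (D = Add(-3225, 77) = -3148)
Add(Mul(Add(-16050, D), Pow(Add(14492, 9439), -1)), Mul(-1, -35800)) = Add(Mul(Add(-16050, -3148), Pow(Add(14492, 9439), -1)), Mul(-1, -35800)) = Add(Mul(-19198, Pow(23931, -1)), 35800) = Add(Mul(-19198, Rational(1, 23931)), 35800) = Add(Rational(-19198, 23931), 35800) = Rational(856710602, 23931)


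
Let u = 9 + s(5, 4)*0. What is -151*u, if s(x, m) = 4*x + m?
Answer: -1359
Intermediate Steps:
s(x, m) = m + 4*x
u = 9 (u = 9 + (4 + 4*5)*0 = 9 + (4 + 20)*0 = 9 + 24*0 = 9 + 0 = 9)
-151*u = -151*9 = -1359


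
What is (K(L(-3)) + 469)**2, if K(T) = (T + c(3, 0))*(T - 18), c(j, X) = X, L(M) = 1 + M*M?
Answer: 151321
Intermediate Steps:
L(M) = 1 + M**2
K(T) = T*(-18 + T) (K(T) = (T + 0)*(T - 18) = T*(-18 + T))
(K(L(-3)) + 469)**2 = ((1 + (-3)**2)*(-18 + (1 + (-3)**2)) + 469)**2 = ((1 + 9)*(-18 + (1 + 9)) + 469)**2 = (10*(-18 + 10) + 469)**2 = (10*(-8) + 469)**2 = (-80 + 469)**2 = 389**2 = 151321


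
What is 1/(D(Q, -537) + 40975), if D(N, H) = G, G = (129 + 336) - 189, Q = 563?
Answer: 1/41251 ≈ 2.4242e-5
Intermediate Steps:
G = 276 (G = 465 - 189 = 276)
D(N, H) = 276
1/(D(Q, -537) + 40975) = 1/(276 + 40975) = 1/41251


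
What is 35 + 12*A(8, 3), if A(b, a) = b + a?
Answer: 167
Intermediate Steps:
A(b, a) = a + b
35 + 12*A(8, 3) = 35 + 12*(3 + 8) = 35 + 12*11 = 35 + 132 = 167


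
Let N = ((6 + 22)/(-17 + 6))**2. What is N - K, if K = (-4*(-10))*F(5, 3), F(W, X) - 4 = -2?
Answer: -8896/121 ≈ -73.521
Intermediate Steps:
F(W, X) = 2 (F(W, X) = 4 - 2 = 2)
N = 784/121 (N = (28/(-11))**2 = (28*(-1/11))**2 = (-28/11)**2 = 784/121 ≈ 6.4793)
K = 80 (K = -4*(-10)*2 = 40*2 = 80)
N - K = 784/121 - 1*80 = 784/121 - 80 = -8896/121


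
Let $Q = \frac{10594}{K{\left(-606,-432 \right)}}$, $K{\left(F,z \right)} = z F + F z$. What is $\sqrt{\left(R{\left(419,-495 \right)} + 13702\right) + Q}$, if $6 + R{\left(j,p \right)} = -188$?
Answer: $\frac{7 \sqrt{14578181834}}{7272} \approx 116.22$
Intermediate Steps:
$R{\left(j,p \right)} = -194$ ($R{\left(j,p \right)} = -6 - 188 = -194$)
$K{\left(F,z \right)} = 2 F z$ ($K{\left(F,z \right)} = F z + F z = 2 F z$)
$Q = \frac{5297}{261792}$ ($Q = \frac{10594}{2 \left(-606\right) \left(-432\right)} = \frac{10594}{523584} = 10594 \cdot \frac{1}{523584} = \frac{5297}{261792} \approx 0.020234$)
$\sqrt{\left(R{\left(419,-495 \right)} + 13702\right) + Q} = \sqrt{\left(-194 + 13702\right) + \frac{5297}{261792}} = \sqrt{13508 + \frac{5297}{261792}} = \sqrt{\frac{3536291633}{261792}} = \frac{7 \sqrt{14578181834}}{7272}$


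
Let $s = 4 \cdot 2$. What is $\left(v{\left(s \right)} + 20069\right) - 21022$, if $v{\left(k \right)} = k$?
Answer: $-945$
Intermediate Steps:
$s = 8$
$\left(v{\left(s \right)} + 20069\right) - 21022 = \left(8 + 20069\right) - 21022 = 20077 - 21022 = -945$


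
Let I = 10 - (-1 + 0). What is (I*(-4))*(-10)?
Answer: 440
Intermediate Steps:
I = 11 (I = 10 - 1*(-1) = 10 + 1 = 11)
(I*(-4))*(-10) = (11*(-4))*(-10) = -44*(-10) = 440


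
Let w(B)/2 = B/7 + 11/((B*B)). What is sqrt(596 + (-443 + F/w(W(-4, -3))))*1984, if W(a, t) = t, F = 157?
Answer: 8928*sqrt(311)/5 ≈ 31489.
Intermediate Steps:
w(B) = 22/B**2 + 2*B/7 (w(B) = 2*(B/7 + 11/((B*B))) = 2*(B*(1/7) + 11/(B**2)) = 2*(B/7 + 11/B**2) = 2*(11/B**2 + B/7) = 22/B**2 + 2*B/7)
sqrt(596 + (-443 + F/w(W(-4, -3))))*1984 = sqrt(596 + (-443 + 157/(22/(-3)**2 + (2/7)*(-3))))*1984 = sqrt(596 + (-443 + 157/(22*(1/9) - 6/7)))*1984 = sqrt(596 + (-443 + 157/(22/9 - 6/7)))*1984 = sqrt(596 + (-443 + 157/(100/63)))*1984 = sqrt(596 + (-443 + 157*(63/100)))*1984 = sqrt(596 + (-443 + 9891/100))*1984 = sqrt(596 - 34409/100)*1984 = sqrt(25191/100)*1984 = (9*sqrt(311)/10)*1984 = 8928*sqrt(311)/5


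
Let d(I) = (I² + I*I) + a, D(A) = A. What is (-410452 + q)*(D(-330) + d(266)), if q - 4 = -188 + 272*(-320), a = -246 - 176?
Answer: -70052873760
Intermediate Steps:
a = -422
d(I) = -422 + 2*I² (d(I) = (I² + I*I) - 422 = (I² + I²) - 422 = 2*I² - 422 = -422 + 2*I²)
q = -87224 (q = 4 + (-188 + 272*(-320)) = 4 + (-188 - 87040) = 4 - 87228 = -87224)
(-410452 + q)*(D(-330) + d(266)) = (-410452 - 87224)*(-330 + (-422 + 2*266²)) = -497676*(-330 + (-422 + 2*70756)) = -497676*(-330 + (-422 + 141512)) = -497676*(-330 + 141090) = -497676*140760 = -70052873760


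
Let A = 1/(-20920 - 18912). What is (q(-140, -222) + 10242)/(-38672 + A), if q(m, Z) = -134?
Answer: -21190624/81072795 ≈ -0.26138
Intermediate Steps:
A = -1/39832 (A = 1/(-39832) = -1/39832 ≈ -2.5105e-5)
(q(-140, -222) + 10242)/(-38672 + A) = (-134 + 10242)/(-38672 - 1/39832) = 10108/(-1540383105/39832) = 10108*(-39832/1540383105) = -21190624/81072795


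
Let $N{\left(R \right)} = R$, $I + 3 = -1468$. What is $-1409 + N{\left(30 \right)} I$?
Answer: $-45539$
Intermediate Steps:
$I = -1471$ ($I = -3 - 1468 = -1471$)
$-1409 + N{\left(30 \right)} I = -1409 + 30 \left(-1471\right) = -1409 - 44130 = -45539$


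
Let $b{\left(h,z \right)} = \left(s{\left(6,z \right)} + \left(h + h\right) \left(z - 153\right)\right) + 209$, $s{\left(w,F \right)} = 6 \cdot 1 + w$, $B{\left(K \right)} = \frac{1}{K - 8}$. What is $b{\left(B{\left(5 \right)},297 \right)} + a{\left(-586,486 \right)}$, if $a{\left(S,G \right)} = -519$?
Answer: $-394$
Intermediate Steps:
$B{\left(K \right)} = \frac{1}{-8 + K}$
$s{\left(w,F \right)} = 6 + w$
$b{\left(h,z \right)} = 221 + 2 h \left(-153 + z\right)$ ($b{\left(h,z \right)} = \left(\left(6 + 6\right) + \left(h + h\right) \left(z - 153\right)\right) + 209 = \left(12 + 2 h \left(-153 + z\right)\right) + 209 = 221 + 2 h \left(-153 + z\right)$)
$b{\left(B{\left(5 \right)},297 \right)} + a{\left(-586,486 \right)} = \left(221 - \frac{306}{-8 + 5} + 2 \frac{1}{-8 + 5} \cdot 297\right) - 519 = \left(221 - \frac{306}{-3} + 2 \frac{1}{-3} \cdot 297\right) - 519 = \left(221 - -102 + 2 \left(- \frac{1}{3}\right) 297\right) - 519 = \left(221 + 102 - 198\right) - 519 = 125 - 519 = -394$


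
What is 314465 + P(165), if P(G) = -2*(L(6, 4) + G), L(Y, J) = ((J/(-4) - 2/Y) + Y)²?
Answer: 2826823/9 ≈ 3.1409e+5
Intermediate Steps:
L(Y, J) = (Y - 2/Y - J/4)² (L(Y, J) = ((J*(-¼) - 2/Y) + Y)² = ((-J/4 - 2/Y) + Y)² = ((-2/Y - J/4) + Y)² = (Y - 2/Y - J/4)²)
P(G) = -392/9 - 2*G (P(G) = -2*((1/16)*(8 - 4*6² + 4*6)²/6² + G) = -2*((1/16)*(1/36)*(8 - 4*36 + 24)² + G) = -2*((1/16)*(1/36)*(8 - 144 + 24)² + G) = -2*((1/16)*(1/36)*(-112)² + G) = -2*((1/16)*(1/36)*12544 + G) = -2*(196/9 + G) = -392/9 - 2*G)
314465 + P(165) = 314465 + (-392/9 - 2*165) = 314465 + (-392/9 - 330) = 314465 - 3362/9 = 2826823/9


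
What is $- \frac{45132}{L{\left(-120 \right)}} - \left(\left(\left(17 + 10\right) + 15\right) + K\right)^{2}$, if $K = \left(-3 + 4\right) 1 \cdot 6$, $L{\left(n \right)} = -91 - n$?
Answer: $- \frac{111948}{29} \approx -3860.3$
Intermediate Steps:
$K = 6$ ($K = 1 \cdot 1 \cdot 6 = 1 \cdot 6 = 6$)
$- \frac{45132}{L{\left(-120 \right)}} - \left(\left(\left(17 + 10\right) + 15\right) + K\right)^{2} = - \frac{45132}{-91 - -120} - \left(\left(\left(17 + 10\right) + 15\right) + 6\right)^{2} = - \frac{45132}{-91 + 120} - \left(\left(27 + 15\right) + 6\right)^{2} = - \frac{45132}{29} - \left(42 + 6\right)^{2} = \left(-45132\right) \frac{1}{29} - 48^{2} = - \frac{45132}{29} - 2304 = - \frac{111948}{29}$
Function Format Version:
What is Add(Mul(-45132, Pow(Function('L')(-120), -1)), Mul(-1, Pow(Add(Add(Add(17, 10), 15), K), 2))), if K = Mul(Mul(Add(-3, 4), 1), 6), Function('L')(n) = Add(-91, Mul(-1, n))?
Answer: Rational(-111948, 29) ≈ -3860.3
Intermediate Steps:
K = 6 (K = Mul(Mul(1, 1), 6) = Mul(1, 6) = 6)
Add(Mul(-45132, Pow(Function('L')(-120), -1)), Mul(-1, Pow(Add(Add(Add(17, 10), 15), K), 2))) = Add(Mul(-45132, Pow(Add(-91, Mul(-1, -120)), -1)), Mul(-1, Pow(Add(Add(Add(17, 10), 15), 6), 2))) = Add(Mul(-45132, Pow(Add(-91, 120), -1)), Mul(-1, Pow(Add(Add(27, 15), 6), 2))) = Add(Mul(-45132, Pow(29, -1)), Mul(-1, Pow(Add(42, 6), 2))) = Add(Mul(-45132, Rational(1, 29)), Mul(-1, Pow(48, 2))) = Add(Rational(-45132, 29), Mul(-1, 2304)) = Add(Rational(-45132, 29), -2304) = Rational(-111948, 29)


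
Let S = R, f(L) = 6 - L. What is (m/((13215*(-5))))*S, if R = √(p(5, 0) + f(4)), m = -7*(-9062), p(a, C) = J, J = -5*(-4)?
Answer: -63434*√22/66075 ≈ -4.5029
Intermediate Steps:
J = 20
p(a, C) = 20
m = 63434
R = √22 (R = √(20 + (6 - 1*4)) = √(20 + (6 - 4)) = √(20 + 2) = √22 ≈ 4.6904)
S = √22 ≈ 4.6904
(m/((13215*(-5))))*S = (63434/((13215*(-5))))*√22 = (63434/(-66075))*√22 = (63434*(-1/66075))*√22 = -63434*√22/66075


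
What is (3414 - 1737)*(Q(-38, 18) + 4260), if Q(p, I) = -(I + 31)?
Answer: 7061847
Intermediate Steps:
Q(p, I) = -31 - I (Q(p, I) = -(31 + I) = -31 - I)
(3414 - 1737)*(Q(-38, 18) + 4260) = (3414 - 1737)*((-31 - 1*18) + 4260) = 1677*((-31 - 18) + 4260) = 1677*(-49 + 4260) = 1677*4211 = 7061847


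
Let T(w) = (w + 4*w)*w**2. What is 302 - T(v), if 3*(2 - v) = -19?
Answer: -69971/27 ≈ -2591.5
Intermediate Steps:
v = 25/3 (v = 2 - 1/3*(-19) = 2 + 19/3 = 25/3 ≈ 8.3333)
T(w) = 5*w**3 (T(w) = (5*w)*w**2 = 5*w**3)
302 - T(v) = 302 - 5*(25/3)**3 = 302 - 5*15625/27 = 302 - 1*78125/27 = 302 - 78125/27 = -69971/27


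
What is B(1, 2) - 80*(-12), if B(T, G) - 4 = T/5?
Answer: 4821/5 ≈ 964.20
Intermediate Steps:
B(T, G) = 4 + T/5
B(1, 2) - 80*(-12) = (4 + (⅕)*1) - 80*(-12) = (4 + ⅕) + 960 = 21/5 + 960 = 4821/5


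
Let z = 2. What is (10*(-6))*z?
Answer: -120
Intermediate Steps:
(10*(-6))*z = (10*(-6))*2 = -60*2 = -120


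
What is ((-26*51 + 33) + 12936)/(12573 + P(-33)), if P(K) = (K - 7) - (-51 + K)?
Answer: 11643/12617 ≈ 0.92280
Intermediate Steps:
P(K) = 44 (P(K) = (-7 + K) + (51 - K) = 44)
((-26*51 + 33) + 12936)/(12573 + P(-33)) = ((-26*51 + 33) + 12936)/(12573 + 44) = ((-1326 + 33) + 12936)/12617 = (-1293 + 12936)*(1/12617) = 11643*(1/12617) = 11643/12617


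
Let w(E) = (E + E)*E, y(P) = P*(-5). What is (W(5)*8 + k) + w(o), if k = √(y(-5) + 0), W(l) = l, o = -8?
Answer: 173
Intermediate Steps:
y(P) = -5*P
k = 5 (k = √(-5*(-5) + 0) = √(25 + 0) = √25 = 5)
w(E) = 2*E² (w(E) = (2*E)*E = 2*E²)
(W(5)*8 + k) + w(o) = (5*8 + 5) + 2*(-8)² = (40 + 5) + 2*64 = 45 + 128 = 173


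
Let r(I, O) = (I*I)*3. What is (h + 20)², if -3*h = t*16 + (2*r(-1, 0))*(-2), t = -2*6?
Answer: 7744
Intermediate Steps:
t = -12
r(I, O) = 3*I² (r(I, O) = I²*3 = 3*I²)
h = 68 (h = -(-12*16 + (2*(3*(-1)²))*(-2))/3 = -(-192 + (2*(3*1))*(-2))/3 = -(-192 + (2*3)*(-2))/3 = -(-192 + 6*(-2))/3 = -(-192 - 12)/3 = -⅓*(-204) = 68)
(h + 20)² = (68 + 20)² = 88² = 7744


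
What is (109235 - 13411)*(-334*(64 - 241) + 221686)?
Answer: 26907762496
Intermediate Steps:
(109235 - 13411)*(-334*(64 - 241) + 221686) = 95824*(-334*(-177) + 221686) = 95824*(59118 + 221686) = 95824*280804 = 26907762496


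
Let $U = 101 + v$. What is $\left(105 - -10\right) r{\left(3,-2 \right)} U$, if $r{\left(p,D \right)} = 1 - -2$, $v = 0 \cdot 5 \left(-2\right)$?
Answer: $34845$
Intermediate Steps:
$v = 0$ ($v = 0 \left(-2\right) = 0$)
$r{\left(p,D \right)} = 3$ ($r{\left(p,D \right)} = 1 + 2 = 3$)
$U = 101$ ($U = 101 + 0 = 101$)
$\left(105 - -10\right) r{\left(3,-2 \right)} U = \left(105 - -10\right) 3 \cdot 101 = \left(105 + 10\right) 3 \cdot 101 = 115 \cdot 3 \cdot 101 = 345 \cdot 101 = 34845$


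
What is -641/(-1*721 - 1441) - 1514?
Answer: -3272627/2162 ≈ -1513.7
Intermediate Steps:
-641/(-1*721 - 1441) - 1514 = -641/(-721 - 1441) - 1514 = -641/(-2162) - 1514 = -1/2162*(-641) - 1514 = 641/2162 - 1514 = -3272627/2162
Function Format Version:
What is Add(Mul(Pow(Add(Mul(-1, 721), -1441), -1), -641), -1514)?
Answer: Rational(-3272627, 2162) ≈ -1513.7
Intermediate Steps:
Add(Mul(Pow(Add(Mul(-1, 721), -1441), -1), -641), -1514) = Add(Mul(Pow(Add(-721, -1441), -1), -641), -1514) = Add(Mul(Pow(-2162, -1), -641), -1514) = Add(Mul(Rational(-1, 2162), -641), -1514) = Add(Rational(641, 2162), -1514) = Rational(-3272627, 2162)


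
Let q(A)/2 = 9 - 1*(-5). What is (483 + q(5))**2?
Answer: 261121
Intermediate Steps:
q(A) = 28 (q(A) = 2*(9 - 1*(-5)) = 2*(9 + 5) = 2*14 = 28)
(483 + q(5))**2 = (483 + 28)**2 = 511**2 = 261121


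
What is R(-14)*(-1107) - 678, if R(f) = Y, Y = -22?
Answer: 23676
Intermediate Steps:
R(f) = -22
R(-14)*(-1107) - 678 = -22*(-1107) - 678 = 24354 - 678 = 23676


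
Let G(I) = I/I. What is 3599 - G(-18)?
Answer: 3598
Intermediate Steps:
G(I) = 1
3599 - G(-18) = 3599 - 1*1 = 3599 - 1 = 3598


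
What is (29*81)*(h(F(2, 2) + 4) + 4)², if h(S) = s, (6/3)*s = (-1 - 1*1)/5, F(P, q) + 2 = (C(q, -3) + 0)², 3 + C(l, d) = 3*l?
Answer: 847989/25 ≈ 33920.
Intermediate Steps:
C(l, d) = -3 + 3*l
F(P, q) = -2 + (-3 + 3*q)² (F(P, q) = -2 + ((-3 + 3*q) + 0)² = -2 + (-3 + 3*q)²)
s = -⅕ (s = ((-1 - 1*1)/5)/2 = ((-1 - 1)*(⅕))/2 = (-2*⅕)/2 = (½)*(-⅖) = -⅕ ≈ -0.20000)
h(S) = -⅕
(29*81)*(h(F(2, 2) + 4) + 4)² = (29*81)*(-⅕ + 4)² = 2349*(19/5)² = 2349*(361/25) = 847989/25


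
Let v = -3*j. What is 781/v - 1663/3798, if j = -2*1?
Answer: 246355/1899 ≈ 129.73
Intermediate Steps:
j = -2
v = 6 (v = -3*(-2) = 6)
781/v - 1663/3798 = 781/6 - 1663/3798 = 246355/1899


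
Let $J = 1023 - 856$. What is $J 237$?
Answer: $39579$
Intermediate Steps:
$J = 167$ ($J = 1023 - 856 = 167$)
$J 237 = 167 \cdot 237 = 39579$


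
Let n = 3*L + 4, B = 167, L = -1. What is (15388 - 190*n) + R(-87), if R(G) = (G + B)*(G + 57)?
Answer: 12798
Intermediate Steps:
R(G) = (57 + G)*(167 + G) (R(G) = (G + 167)*(G + 57) = (167 + G)*(57 + G) = (57 + G)*(167 + G))
n = 1 (n = 3*(-1) + 4 = -3 + 4 = 1)
(15388 - 190*n) + R(-87) = (15388 - 190) + (9519 + (-87)² + 224*(-87)) = (15388 - 1*190) + (9519 + 7569 - 19488) = (15388 - 190) - 2400 = 15198 - 2400 = 12798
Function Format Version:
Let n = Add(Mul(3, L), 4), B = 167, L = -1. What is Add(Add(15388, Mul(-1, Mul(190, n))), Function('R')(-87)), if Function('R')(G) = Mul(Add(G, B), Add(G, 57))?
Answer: 12798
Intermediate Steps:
Function('R')(G) = Mul(Add(57, G), Add(167, G)) (Function('R')(G) = Mul(Add(G, 167), Add(G, 57)) = Mul(Add(167, G), Add(57, G)) = Mul(Add(57, G), Add(167, G)))
n = 1 (n = Add(Mul(3, -1), 4) = Add(-3, 4) = 1)
Add(Add(15388, Mul(-1, Mul(190, n))), Function('R')(-87)) = Add(Add(15388, Mul(-1, Mul(190, 1))), Add(9519, Pow(-87, 2), Mul(224, -87))) = Add(Add(15388, Mul(-1, 190)), Add(9519, 7569, -19488)) = Add(Add(15388, -190), -2400) = Add(15198, -2400) = 12798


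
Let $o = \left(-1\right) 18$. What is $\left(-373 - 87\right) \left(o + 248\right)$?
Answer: $-105800$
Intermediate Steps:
$o = -18$
$\left(-373 - 87\right) \left(o + 248\right) = \left(-373 - 87\right) \left(-18 + 248\right) = \left(-460\right) 230 = -105800$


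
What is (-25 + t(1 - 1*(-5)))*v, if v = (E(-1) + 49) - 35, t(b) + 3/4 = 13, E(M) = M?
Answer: -663/4 ≈ -165.75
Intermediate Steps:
t(b) = 49/4 (t(b) = -3/4 + 13 = 49/4)
v = 13 (v = (-1 + 49) - 35 = 48 - 35 = 13)
(-25 + t(1 - 1*(-5)))*v = (-25 + 49/4)*13 = -51/4*13 = -663/4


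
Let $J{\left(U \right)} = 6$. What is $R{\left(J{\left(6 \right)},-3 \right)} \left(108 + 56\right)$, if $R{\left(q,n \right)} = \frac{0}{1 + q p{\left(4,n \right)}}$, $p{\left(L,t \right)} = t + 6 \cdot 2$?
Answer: $0$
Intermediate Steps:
$p{\left(L,t \right)} = 12 + t$ ($p{\left(L,t \right)} = t + 12 = 12 + t$)
$R{\left(q,n \right)} = 0$ ($R{\left(q,n \right)} = \frac{0}{1 + q \left(12 + n\right)} = 0$)
$R{\left(J{\left(6 \right)},-3 \right)} \left(108 + 56\right) = 0 \left(108 + 56\right) = 0 \cdot 164 = 0$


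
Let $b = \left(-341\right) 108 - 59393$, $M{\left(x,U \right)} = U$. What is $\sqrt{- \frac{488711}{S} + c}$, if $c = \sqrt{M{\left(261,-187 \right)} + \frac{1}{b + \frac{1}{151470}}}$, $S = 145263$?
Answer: $\frac{\sqrt{-15079957110630431760303785895873 + 307543469581536123861 i \sqrt{39722320723968855586537}}}{2117149374455547} \approx 2.315 + 2.9535 i$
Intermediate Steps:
$b = -96221$ ($b = -36828 - 59393 = -96221$)
$c = \frac{i \sqrt{39722320723968855586537}}{14574594869}$ ($c = \sqrt{-187 + \frac{1}{-96221 + \frac{1}{151470}}} = \sqrt{-187 + \frac{1}{- \frac{14574594869}{151470}}} = \sqrt{-187 - \frac{151470}{14574594869}} = \sqrt{- \frac{2725449391973}{14574594869}} = \frac{i \sqrt{39722320723968855586537}}{14574594869} \approx 13.675 i$)
$\sqrt{- \frac{488711}{S} + c} = \sqrt{- \frac{488711}{145263} + \frac{i \sqrt{39722320723968855586537}}{14574594869}}$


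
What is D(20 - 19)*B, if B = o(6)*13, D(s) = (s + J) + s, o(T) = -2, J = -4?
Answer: 52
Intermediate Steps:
D(s) = -4 + 2*s (D(s) = (s - 4) + s = (-4 + s) + s = -4 + 2*s)
B = -26 (B = -2*13 = -26)
D(20 - 19)*B = (-4 + 2*(20 - 19))*(-26) = (-4 + 2*1)*(-26) = (-4 + 2)*(-26) = -2*(-26) = 52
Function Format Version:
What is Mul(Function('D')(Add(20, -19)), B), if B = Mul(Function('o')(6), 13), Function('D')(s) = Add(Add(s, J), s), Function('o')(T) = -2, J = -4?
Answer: 52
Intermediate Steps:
Function('D')(s) = Add(-4, Mul(2, s)) (Function('D')(s) = Add(Add(s, -4), s) = Add(Add(-4, s), s) = Add(-4, Mul(2, s)))
B = -26 (B = Mul(-2, 13) = -26)
Mul(Function('D')(Add(20, -19)), B) = Mul(Add(-4, Mul(2, Add(20, -19))), -26) = Mul(Add(-4, Mul(2, 1)), -26) = Mul(Add(-4, 2), -26) = Mul(-2, -26) = 52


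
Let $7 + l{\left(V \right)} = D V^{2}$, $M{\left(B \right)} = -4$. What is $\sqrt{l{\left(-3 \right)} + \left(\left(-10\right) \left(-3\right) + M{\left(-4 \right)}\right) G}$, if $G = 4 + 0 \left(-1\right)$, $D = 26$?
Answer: $\sqrt{331} \approx 18.193$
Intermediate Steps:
$l{\left(V \right)} = -7 + 26 V^{2}$
$G = 4$ ($G = 4 + 0 = 4$)
$\sqrt{l{\left(-3 \right)} + \left(\left(-10\right) \left(-3\right) + M{\left(-4 \right)}\right) G} = \sqrt{\left(-7 + 26 \left(-3\right)^{2}\right) + \left(\left(-10\right) \left(-3\right) - 4\right) 4} = \sqrt{\left(-7 + 26 \cdot 9\right) + \left(30 - 4\right) 4} = \sqrt{\left(-7 + 234\right) + 26 \cdot 4} = \sqrt{227 + 104} = \sqrt{331}$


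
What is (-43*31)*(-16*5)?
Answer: 106640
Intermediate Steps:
(-43*31)*(-16*5) = -1333*(-80) = 106640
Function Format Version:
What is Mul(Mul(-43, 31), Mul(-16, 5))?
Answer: 106640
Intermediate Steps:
Mul(Mul(-43, 31), Mul(-16, 5)) = Mul(-1333, -80) = 106640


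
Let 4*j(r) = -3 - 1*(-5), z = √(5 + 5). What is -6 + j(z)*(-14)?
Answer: -13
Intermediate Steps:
z = √10 ≈ 3.1623
j(r) = ½ (j(r) = (-3 - 1*(-5))/4 = (-3 + 5)/4 = (¼)*2 = ½)
-6 + j(z)*(-14) = -6 + (½)*(-14) = -6 - 7 = -13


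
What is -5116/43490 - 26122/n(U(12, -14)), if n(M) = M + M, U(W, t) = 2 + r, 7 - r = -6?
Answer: -56809963/65235 ≈ -870.85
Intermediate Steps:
r = 13 (r = 7 - 1*(-6) = 7 + 6 = 13)
U(W, t) = 15 (U(W, t) = 2 + 13 = 15)
n(M) = 2*M
-5116/43490 - 26122/n(U(12, -14)) = -5116/43490 - 26122/(2*15) = -5116*1/43490 - 26122/30 = -2558/21745 - 26122*1/30 = -2558/21745 - 13061/15 = -56809963/65235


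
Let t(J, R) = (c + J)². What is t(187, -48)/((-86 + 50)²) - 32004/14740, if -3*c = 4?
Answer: 1049943901/42981840 ≈ 24.428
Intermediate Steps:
c = -4/3 (c = -⅓*4 = -4/3 ≈ -1.3333)
t(J, R) = (-4/3 + J)²
t(187, -48)/((-86 + 50)²) - 32004/14740 = ((-4 + 3*187)²/9)/((-86 + 50)²) - 32004/14740 = ((-4 + 561)²/9)/((-36)²) - 32004*1/14740 = ((⅑)*557²)/1296 - 8001/3685 = ((⅑)*310249)*(1/1296) - 8001/3685 = (310249/9)*(1/1296) - 8001/3685 = 310249/11664 - 8001/3685 = 1049943901/42981840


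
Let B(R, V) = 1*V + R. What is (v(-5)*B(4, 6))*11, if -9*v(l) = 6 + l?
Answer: -110/9 ≈ -12.222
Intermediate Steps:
v(l) = -2/3 - l/9 (v(l) = -(6 + l)/9 = -2/3 - l/9)
B(R, V) = R + V (B(R, V) = V + R = R + V)
(v(-5)*B(4, 6))*11 = ((-2/3 - 1/9*(-5))*(4 + 6))*11 = ((-2/3 + 5/9)*10)*11 = -1/9*10*11 = -10/9*11 = -110/9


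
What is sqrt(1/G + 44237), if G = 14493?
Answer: sqrt(9291851321106)/14493 ≈ 210.33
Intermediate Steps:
sqrt(1/G + 44237) = sqrt(1/14493 + 44237) = sqrt(641126842/14493) = sqrt(9291851321106)/14493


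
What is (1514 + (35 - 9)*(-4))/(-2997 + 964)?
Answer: -1410/2033 ≈ -0.69356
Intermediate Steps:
(1514 + (35 - 9)*(-4))/(-2997 + 964) = (1514 + 26*(-4))/(-2033) = (1514 - 104)*(-1/2033) = 1410*(-1/2033) = -1410/2033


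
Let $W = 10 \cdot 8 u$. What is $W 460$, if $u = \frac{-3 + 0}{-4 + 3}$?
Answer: $110400$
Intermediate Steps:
$u = 3$ ($u = - \frac{3}{-1} = \left(-3\right) \left(-1\right) = 3$)
$W = 240$ ($W = 10 \cdot 8 \cdot 3 = 80 \cdot 3 = 240$)
$W 460 = 240 \cdot 460 = 110400$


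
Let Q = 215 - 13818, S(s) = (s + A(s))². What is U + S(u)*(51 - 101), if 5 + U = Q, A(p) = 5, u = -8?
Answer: -14058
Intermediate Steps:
S(s) = (5 + s)² (S(s) = (s + 5)² = (5 + s)²)
Q = -13603
U = -13608 (U = -5 - 13603 = -13608)
U + S(u)*(51 - 101) = -13608 + (5 - 8)²*(51 - 101) = -13608 + (-3)²*(-50) = -13608 + 9*(-50) = -13608 - 450 = -14058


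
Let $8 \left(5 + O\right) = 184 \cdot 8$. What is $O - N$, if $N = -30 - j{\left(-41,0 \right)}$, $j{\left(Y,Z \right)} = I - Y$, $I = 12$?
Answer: $262$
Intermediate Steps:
$O = 179$ ($O = -5 + \frac{184 \cdot 8}{8} = -5 + \frac{1}{8} \cdot 1472 = -5 + 184 = 179$)
$j{\left(Y,Z \right)} = 12 - Y$
$N = -83$ ($N = -30 - \left(12 - -41\right) = -30 - \left(12 + 41\right) = -30 - 53 = -83$)
$O - N = 179 - -83 = 179 + 83 = 262$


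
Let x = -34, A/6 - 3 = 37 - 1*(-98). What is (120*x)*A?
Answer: -3378240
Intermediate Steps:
A = 828 (A = 18 + 6*(37 - 1*(-98)) = 18 + 6*(37 + 98) = 18 + 6*135 = 18 + 810 = 828)
(120*x)*A = (120*(-34))*828 = -4080*828 = -3378240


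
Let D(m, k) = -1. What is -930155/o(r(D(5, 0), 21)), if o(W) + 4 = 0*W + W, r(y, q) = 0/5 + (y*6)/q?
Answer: 1302217/6 ≈ 2.1704e+5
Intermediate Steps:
r(y, q) = 6*y/q (r(y, q) = 0*(1/5) + (6*y)/q = 0 + 6*y/q = 6*y/q)
o(W) = -4 + W (o(W) = -4 + (0*W + W) = -4 + (0 + W) = -4 + W)
-930155/o(r(D(5, 0), 21)) = -930155/(-4 + 6*(-1)/21) = -930155/(-4 + 6*(-1)*(1/21)) = -930155/(-4 - 2/7) = -930155/(-30/7) = -930155*(-7/30) = 1302217/6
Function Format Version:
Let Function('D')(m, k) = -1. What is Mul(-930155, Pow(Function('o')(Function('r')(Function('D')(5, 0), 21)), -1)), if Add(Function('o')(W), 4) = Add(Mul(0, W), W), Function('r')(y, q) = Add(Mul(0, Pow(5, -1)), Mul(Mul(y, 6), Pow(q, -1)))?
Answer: Rational(1302217, 6) ≈ 2.1704e+5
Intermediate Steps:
Function('r')(y, q) = Mul(6, y, Pow(q, -1)) (Function('r')(y, q) = Add(Mul(0, Rational(1, 5)), Mul(Mul(6, y), Pow(q, -1))) = Add(0, Mul(6, y, Pow(q, -1))) = Mul(6, y, Pow(q, -1)))
Function('o')(W) = Add(-4, W) (Function('o')(W) = Add(-4, Add(Mul(0, W), W)) = Add(-4, Add(0, W)) = Add(-4, W))
Mul(-930155, Pow(Function('o')(Function('r')(Function('D')(5, 0), 21)), -1)) = Mul(-930155, Pow(Add(-4, Mul(6, -1, Pow(21, -1))), -1)) = Mul(-930155, Pow(Add(-4, Mul(6, -1, Rational(1, 21))), -1)) = Mul(-930155, Pow(Add(-4, Rational(-2, 7)), -1)) = Mul(-930155, Pow(Rational(-30, 7), -1)) = Mul(-930155, Rational(-7, 30)) = Rational(1302217, 6)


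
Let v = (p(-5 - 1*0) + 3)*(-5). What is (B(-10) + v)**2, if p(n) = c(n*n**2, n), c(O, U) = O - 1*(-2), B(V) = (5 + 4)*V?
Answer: 260100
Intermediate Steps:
B(V) = 9*V
c(O, U) = 2 + O (c(O, U) = O + 2 = 2 + O)
p(n) = 2 + n**3 (p(n) = 2 + n*n**2 = 2 + n**3)
v = 600 (v = ((2 + (-5 - 1*0)**3) + 3)*(-5) = ((2 + (-5 + 0)**3) + 3)*(-5) = ((2 + (-5)**3) + 3)*(-5) = ((2 - 125) + 3)*(-5) = (-123 + 3)*(-5) = -120*(-5) = 600)
(B(-10) + v)**2 = (9*(-10) + 600)**2 = (-90 + 600)**2 = 510**2 = 260100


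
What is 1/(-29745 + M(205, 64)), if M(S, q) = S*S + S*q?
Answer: 1/25400 ≈ 3.9370e-5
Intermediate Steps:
M(S, q) = S² + S*q
1/(-29745 + M(205, 64)) = 1/(-29745 + 205*(205 + 64)) = 1/(-29745 + 205*269) = 1/(-29745 + 55145) = 1/25400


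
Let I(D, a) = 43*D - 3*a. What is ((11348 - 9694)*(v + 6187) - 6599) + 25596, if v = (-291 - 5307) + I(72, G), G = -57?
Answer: 6396821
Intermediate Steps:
I(D, a) = -3*a + 43*D
v = -2331 (v = (-291 - 5307) + (-3*(-57) + 43*72) = -5598 + (171 + 3096) = -5598 + 3267 = -2331)
((11348 - 9694)*(v + 6187) - 6599) + 25596 = ((11348 - 9694)*(-2331 + 6187) - 6599) + 25596 = (1654*3856 - 6599) + 25596 = (6377824 - 6599) + 25596 = 6371225 + 25596 = 6396821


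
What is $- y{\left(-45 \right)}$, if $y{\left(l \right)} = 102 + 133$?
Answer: $-235$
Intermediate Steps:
$y{\left(l \right)} = 235$
$- y{\left(-45 \right)} = \left(-1\right) 235 = -235$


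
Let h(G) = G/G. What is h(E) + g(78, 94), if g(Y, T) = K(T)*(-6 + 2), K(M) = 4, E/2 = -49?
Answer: -15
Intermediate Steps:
E = -98 (E = 2*(-49) = -98)
g(Y, T) = -16 (g(Y, T) = 4*(-6 + 2) = 4*(-4) = -16)
h(G) = 1
h(E) + g(78, 94) = 1 - 16 = -15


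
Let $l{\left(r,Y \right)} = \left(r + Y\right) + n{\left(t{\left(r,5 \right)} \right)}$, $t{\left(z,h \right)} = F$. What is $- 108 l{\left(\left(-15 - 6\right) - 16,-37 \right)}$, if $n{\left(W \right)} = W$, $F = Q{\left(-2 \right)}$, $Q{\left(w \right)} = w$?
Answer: $8208$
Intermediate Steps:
$F = -2$
$t{\left(z,h \right)} = -2$
$l{\left(r,Y \right)} = -2 + Y + r$ ($l{\left(r,Y \right)} = \left(r + Y\right) - 2 = \left(Y + r\right) - 2 = -2 + Y + r$)
$- 108 l{\left(\left(-15 - 6\right) - 16,-37 \right)} = - 108 \left(-2 - 37 - 37\right) = \left(-108\right) \left(-76\right) = 8208$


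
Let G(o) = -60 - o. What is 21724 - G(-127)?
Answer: 21657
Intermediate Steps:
21724 - G(-127) = 21724 - (-60 - 1*(-127)) = 21724 - (-60 + 127) = 21724 - 1*67 = 21724 - 67 = 21657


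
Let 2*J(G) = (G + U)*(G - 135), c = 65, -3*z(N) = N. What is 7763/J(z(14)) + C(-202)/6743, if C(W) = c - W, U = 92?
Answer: -456457818/370116527 ≈ -1.2333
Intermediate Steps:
z(N) = -N/3
C(W) = 65 - W
J(G) = (-135 + G)*(92 + G)/2 (J(G) = ((G + 92)*(G - 135))/2 = ((92 + G)*(-135 + G))/2 = ((-135 + G)*(92 + G))/2 = (-135 + G)*(92 + G)/2)
7763/J(z(14)) + C(-202)/6743 = 7763/(-6210 + (-⅓*14)²/2 - (-43)*14/6) + (65 - 1*(-202))/6743 = 7763/(-6210 + (-14/3)²/2 - 43/2*(-14/3)) + (65 + 202)*(1/6743) = 7763/(-6210 + (½)*(196/9) + 301/3) + 267*(1/6743) = 7763/(-6210 + 98/9 + 301/3) + 267/6743 = 7763/(-54889/9) + 267/6743 = 7763*(-9/54889) + 267/6743 = -69867/54889 + 267/6743 = -456457818/370116527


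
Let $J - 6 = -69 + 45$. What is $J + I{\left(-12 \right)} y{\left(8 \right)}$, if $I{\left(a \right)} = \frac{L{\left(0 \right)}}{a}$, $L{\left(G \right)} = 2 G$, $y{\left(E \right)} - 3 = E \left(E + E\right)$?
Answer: $-18$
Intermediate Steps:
$y{\left(E \right)} = 3 + 2 E^{2}$ ($y{\left(E \right)} = 3 + E \left(E + E\right) = 3 + E 2 E = 3 + 2 E^{2}$)
$J = -18$ ($J = 6 + \left(-69 + 45\right) = 6 - 24 = -18$)
$I{\left(a \right)} = 0$ ($I{\left(a \right)} = \frac{2 \cdot 0}{a} = \frac{0}{a} = 0$)
$J + I{\left(-12 \right)} y{\left(8 \right)} = -18 + 0 \left(3 + 2 \cdot 8^{2}\right) = -18 + 0 \left(3 + 2 \cdot 64\right) = -18 + 0 \left(3 + 128\right) = -18 + 0 \cdot 131 = -18 + 0 = -18$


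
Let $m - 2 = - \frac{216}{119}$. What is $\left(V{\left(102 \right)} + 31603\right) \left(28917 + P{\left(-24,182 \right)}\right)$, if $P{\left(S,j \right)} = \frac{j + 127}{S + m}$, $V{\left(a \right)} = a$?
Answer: $\frac{2597083591935}{2834} \approx 9.164 \cdot 10^{8}$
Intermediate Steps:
$m = \frac{22}{119}$ ($m = 2 - \frac{216}{119} = \frac{22}{119} \approx 0.18487$)
$P{\left(S,j \right)} = \frac{127 + j}{\frac{22}{119} + S}$ ($P{\left(S,j \right)} = \frac{j + 127}{S + \frac{22}{119}} = \frac{127 + j}{\frac{22}{119} + S}$)
$\left(V{\left(102 \right)} + 31603\right) \left(28917 + P{\left(-24,182 \right)}\right) = \left(102 + 31603\right) \left(28917 + \frac{119 \left(127 + 182\right)}{22 + 119 \left(-24\right)}\right) = 31705 \left(28917 + 119 \frac{1}{22 - 2856} \cdot 309\right) = 31705 \left(28917 + 119 \frac{1}{-2834} \cdot 309\right) = 31705 \left(28917 + 119 \left(- \frac{1}{2834}\right) 309\right) = 31705 \left(28917 - \frac{36771}{2834}\right) = 31705 \cdot \frac{81914007}{2834} = \frac{2597083591935}{2834}$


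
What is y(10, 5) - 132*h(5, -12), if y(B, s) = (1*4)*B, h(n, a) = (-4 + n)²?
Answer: -92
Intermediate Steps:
y(B, s) = 4*B
y(10, 5) - 132*h(5, -12) = 4*10 - 132*(-4 + 5)² = 40 - 132*1² = 40 - 132*1 = 40 - 132 = -92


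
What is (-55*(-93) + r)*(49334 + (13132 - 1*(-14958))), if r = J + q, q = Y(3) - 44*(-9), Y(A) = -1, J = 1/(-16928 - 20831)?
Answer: 16108224938736/37759 ≈ 4.2661e+8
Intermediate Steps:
J = -1/37759 (J = 1/(-37759) = -1/37759 ≈ -2.6484e-5)
q = 395 (q = -1 - 44*(-9) = -1 + 396 = 395)
r = 14914804/37759 (r = -1/37759 + 395 = 14914804/37759 ≈ 395.00)
(-55*(-93) + r)*(49334 + (13132 - 1*(-14958))) = (-55*(-93) + 14914804/37759)*(49334 + (13132 - 1*(-14958))) = (5115 + 14914804/37759)*(49334 + (13132 + 14958)) = 208052089*(49334 + 28090)/37759 = (208052089/37759)*77424 = 16108224938736/37759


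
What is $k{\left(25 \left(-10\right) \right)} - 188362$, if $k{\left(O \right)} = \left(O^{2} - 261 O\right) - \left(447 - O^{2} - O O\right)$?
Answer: $63941$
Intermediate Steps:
$k{\left(O \right)} = -447 - 261 O + 3 O^{2}$ ($k{\left(O \right)} = \left(O^{2} - 261 O\right) + \left(\left(O^{2} + O^{2}\right) - 447\right) = \left(O^{2} - 261 O\right) + \left(2 O^{2} - 447\right) = \left(O^{2} - 261 O\right) + \left(-447 + 2 O^{2}\right) = -447 - 261 O + 3 O^{2}$)
$k{\left(25 \left(-10\right) \right)} - 188362 = \left(-447 - 261 \cdot 25 \left(-10\right) + 3 \left(25 \left(-10\right)\right)^{2}\right) - 188362 = \left(-447 - -65250 + 3 \left(-250\right)^{2}\right) - 188362 = \left(-447 + 65250 + 3 \cdot 62500\right) - 188362 = \left(-447 + 65250 + 187500\right) - 188362 = 252303 - 188362 = 63941$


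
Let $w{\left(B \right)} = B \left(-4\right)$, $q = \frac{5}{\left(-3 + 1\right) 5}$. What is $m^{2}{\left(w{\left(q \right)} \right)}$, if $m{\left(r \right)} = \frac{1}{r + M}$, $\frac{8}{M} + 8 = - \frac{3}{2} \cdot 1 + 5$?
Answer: $\frac{81}{4} \approx 20.25$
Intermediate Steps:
$M = - \frac{16}{9}$ ($M = \frac{8}{-8 + \left(- \frac{3}{2} \cdot 1 + 5\right)} = \frac{8}{-8 + \left(\left(-3\right) \frac{1}{2} \cdot 1 + 5\right)} = \frac{8}{-8 + \left(\left(- \frac{3}{2}\right) 1 + 5\right)} = \frac{8}{-8 + \left(- \frac{3}{2} + 5\right)} = \frac{8}{-8 + \frac{7}{2}} = \frac{8}{- \frac{9}{2}} = 8 \left(- \frac{2}{9}\right) = - \frac{16}{9} \approx -1.7778$)
$q = - \frac{1}{2}$ ($q = \frac{5}{\left(-2\right) 5} = \frac{5}{-10} = 5 \left(- \frac{1}{10}\right) = - \frac{1}{2} \approx -0.5$)
$w{\left(B \right)} = - 4 B$
$m{\left(r \right)} = \frac{1}{- \frac{16}{9} + r}$ ($m{\left(r \right)} = \frac{1}{r - \frac{16}{9}} = \frac{1}{- \frac{16}{9} + r}$)
$m^{2}{\left(w{\left(q \right)} \right)} = \left(\frac{9}{-16 + 9 \left(\left(-4\right) \left(- \frac{1}{2}\right)\right)}\right)^{2} = \left(\frac{9}{-16 + 9 \cdot 2}\right)^{2} = \left(\frac{9}{-16 + 18}\right)^{2} = \left(\frac{9}{2}\right)^{2} = \frac{81}{4}$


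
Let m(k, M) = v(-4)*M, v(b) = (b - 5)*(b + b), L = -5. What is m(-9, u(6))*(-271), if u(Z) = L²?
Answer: -487800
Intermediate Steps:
v(b) = 2*b*(-5 + b) (v(b) = (-5 + b)*(2*b) = 2*b*(-5 + b))
u(Z) = 25 (u(Z) = (-5)² = 25)
m(k, M) = 72*M (m(k, M) = (2*(-4)*(-5 - 4))*M = (2*(-4)*(-9))*M = 72*M)
m(-9, u(6))*(-271) = (72*25)*(-271) = 1800*(-271) = -487800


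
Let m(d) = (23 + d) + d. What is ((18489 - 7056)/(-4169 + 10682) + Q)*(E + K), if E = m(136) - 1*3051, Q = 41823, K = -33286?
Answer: -3272669248848/2171 ≈ -1.5074e+9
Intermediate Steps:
m(d) = 23 + 2*d
E = -2756 (E = (23 + 2*136) - 1*3051 = (23 + 272) - 3051 = 295 - 3051 = -2756)
((18489 - 7056)/(-4169 + 10682) + Q)*(E + K) = ((18489 - 7056)/(-4169 + 10682) + 41823)*(-2756 - 33286) = (11433/6513 + 41823)*(-36042) = (11433*(1/6513) + 41823)*(-36042) = (3811/2171 + 41823)*(-36042) = (90801544/2171)*(-36042) = -3272669248848/2171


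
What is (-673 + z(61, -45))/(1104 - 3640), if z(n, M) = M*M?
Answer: -169/317 ≈ -0.53312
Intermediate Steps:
z(n, M) = M**2
(-673 + z(61, -45))/(1104 - 3640) = (-673 + (-45)**2)/(1104 - 3640) = (-673 + 2025)/(-2536) = 1352*(-1/2536) = -169/317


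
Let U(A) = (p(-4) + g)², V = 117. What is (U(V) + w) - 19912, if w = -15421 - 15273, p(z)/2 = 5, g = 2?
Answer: -50462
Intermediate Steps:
p(z) = 10 (p(z) = 2*5 = 10)
U(A) = 144 (U(A) = (10 + 2)² = 12² = 144)
w = -30694
(U(V) + w) - 19912 = (144 - 30694) - 19912 = -30550 - 19912 = -50462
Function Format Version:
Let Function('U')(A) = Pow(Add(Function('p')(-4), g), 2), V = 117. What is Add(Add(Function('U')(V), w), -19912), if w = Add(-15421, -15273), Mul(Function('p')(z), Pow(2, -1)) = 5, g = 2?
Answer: -50462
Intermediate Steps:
Function('p')(z) = 10 (Function('p')(z) = Mul(2, 5) = 10)
Function('U')(A) = 144 (Function('U')(A) = Pow(Add(10, 2), 2) = Pow(12, 2) = 144)
w = -30694
Add(Add(Function('U')(V), w), -19912) = Add(Add(144, -30694), -19912) = Add(-30550, -19912) = -50462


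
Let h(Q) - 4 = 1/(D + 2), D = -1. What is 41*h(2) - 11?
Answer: 194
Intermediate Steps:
h(Q) = 5 (h(Q) = 4 + 1/(-1 + 2) = 4 + 1/1 = 4 + 1 = 5)
41*h(2) - 11 = 41*5 - 11 = 205 - 11 = 194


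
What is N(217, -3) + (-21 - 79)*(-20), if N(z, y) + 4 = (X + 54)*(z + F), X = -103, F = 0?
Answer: -8637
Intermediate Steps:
N(z, y) = -4 - 49*z (N(z, y) = -4 + (-103 + 54)*(z + 0) = -4 - 49*z)
N(217, -3) + (-21 - 79)*(-20) = (-4 - 49*217) + (-21 - 79)*(-20) = (-4 - 10633) - 100*(-20) = -10637 + 2000 = -8637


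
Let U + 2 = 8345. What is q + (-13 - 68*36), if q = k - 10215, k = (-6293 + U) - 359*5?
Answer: -12421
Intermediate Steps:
U = 8343 (U = -2 + 8345 = 8343)
k = 255 (k = (-6293 + 8343) - 359*5 = 2050 - 1795 = 255)
q = -9960 (q = 255 - 10215 = -9960)
q + (-13 - 68*36) = -9960 + (-13 - 68*36) = -9960 + (-13 - 2448) = -9960 - 2461 = -12421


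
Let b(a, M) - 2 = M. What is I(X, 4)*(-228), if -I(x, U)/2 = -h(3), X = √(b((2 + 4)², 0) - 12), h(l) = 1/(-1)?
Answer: 456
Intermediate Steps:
h(l) = -1
b(a, M) = 2 + M
X = I*√10 (X = √((2 + 0) - 12) = √(2 - 12) = √(-10) = I*√10 ≈ 3.1623*I)
I(x, U) = -2 (I(x, U) = -(-2)*(-1) = -2*1 = -2)
I(X, 4)*(-228) = -2*(-228) = 456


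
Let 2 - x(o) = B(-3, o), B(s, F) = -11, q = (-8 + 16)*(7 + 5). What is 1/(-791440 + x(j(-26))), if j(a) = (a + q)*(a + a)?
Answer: -1/791427 ≈ -1.2635e-6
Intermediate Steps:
q = 96 (q = 8*12 = 96)
j(a) = 2*a*(96 + a) (j(a) = (a + 96)*(a + a) = (96 + a)*(2*a) = 2*a*(96 + a))
x(o) = 13 (x(o) = 2 - 1*(-11) = 2 + 11 = 13)
1/(-791440 + x(j(-26))) = 1/(-791440 + 13) = 1/(-791427) = -1/791427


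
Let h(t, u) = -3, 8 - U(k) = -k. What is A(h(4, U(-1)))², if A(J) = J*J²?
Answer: 729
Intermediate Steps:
U(k) = 8 + k (U(k) = 8 - (-1)*k = 8 + k)
A(J) = J³
A(h(4, U(-1)))² = ((-3)³)² = (-27)² = 729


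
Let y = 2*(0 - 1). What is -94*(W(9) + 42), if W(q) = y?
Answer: -3760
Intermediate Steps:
y = -2 (y = 2*(-1) = -2)
W(q) = -2
-94*(W(9) + 42) = -94*(-2 + 42) = -94*40 = -3760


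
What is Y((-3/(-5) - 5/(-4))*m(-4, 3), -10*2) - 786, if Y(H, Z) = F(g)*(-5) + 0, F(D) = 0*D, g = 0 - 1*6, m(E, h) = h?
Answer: -786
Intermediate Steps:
g = -6 (g = 0 - 6 = -6)
F(D) = 0
Y(H, Z) = 0 (Y(H, Z) = 0*(-5) + 0 = 0 + 0 = 0)
Y((-3/(-5) - 5/(-4))*m(-4, 3), -10*2) - 786 = 0 - 786 = -786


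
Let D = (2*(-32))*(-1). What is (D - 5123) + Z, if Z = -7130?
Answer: -12189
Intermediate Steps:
D = 64 (D = -64*(-1) = 64)
(D - 5123) + Z = (64 - 5123) - 7130 = -5059 - 7130 = -12189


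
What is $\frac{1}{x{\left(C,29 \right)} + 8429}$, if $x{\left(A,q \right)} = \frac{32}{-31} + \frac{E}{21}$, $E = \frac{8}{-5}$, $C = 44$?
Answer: $\frac{3255}{27432787} \approx 0.00011865$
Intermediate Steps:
$E = - \frac{8}{5}$ ($E = 8 \left(- \frac{1}{5}\right) = - \frac{8}{5} \approx -1.6$)
$x{\left(A,q \right)} = - \frac{3608}{3255}$ ($x{\left(A,q \right)} = \frac{32}{-31} - \frac{8}{5 \cdot 21} = 32 \left(- \frac{1}{31}\right) - \frac{8}{105} = - \frac{32}{31} - \frac{8}{105} = - \frac{3608}{3255}$)
$\frac{1}{x{\left(C,29 \right)} + 8429} = \frac{1}{- \frac{3608}{3255} + 8429} = \frac{1}{\frac{27432787}{3255}} = \frac{3255}{27432787}$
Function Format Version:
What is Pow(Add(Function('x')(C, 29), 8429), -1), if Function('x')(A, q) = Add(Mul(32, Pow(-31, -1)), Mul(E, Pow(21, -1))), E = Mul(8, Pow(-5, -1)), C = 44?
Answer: Rational(3255, 27432787) ≈ 0.00011865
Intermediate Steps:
E = Rational(-8, 5) (E = Mul(8, Rational(-1, 5)) = Rational(-8, 5) ≈ -1.6000)
Function('x')(A, q) = Rational(-3608, 3255) (Function('x')(A, q) = Add(Mul(32, Pow(-31, -1)), Mul(Rational(-8, 5), Pow(21, -1))) = Add(Mul(32, Rational(-1, 31)), Mul(Rational(-8, 5), Rational(1, 21))) = Add(Rational(-32, 31), Rational(-8, 105)) = Rational(-3608, 3255))
Pow(Add(Function('x')(C, 29), 8429), -1) = Pow(Add(Rational(-3608, 3255), 8429), -1) = Pow(Rational(27432787, 3255), -1) = Rational(3255, 27432787)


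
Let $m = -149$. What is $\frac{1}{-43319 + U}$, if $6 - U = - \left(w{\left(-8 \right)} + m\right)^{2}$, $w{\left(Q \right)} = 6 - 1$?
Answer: $- \frac{1}{22577} \approx -4.4293 \cdot 10^{-5}$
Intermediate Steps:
$w{\left(Q \right)} = 5$
$U = 20742$ ($U = 6 - - \left(5 - 149\right)^{2} = 6 - - \left(-144\right)^{2} = 6 - \left(-1\right) 20736 = 6 - -20736 = 6 + 20736 = 20742$)
$\frac{1}{-43319 + U} = \frac{1}{-43319 + 20742} = \frac{1}{-22577} = - \frac{1}{22577}$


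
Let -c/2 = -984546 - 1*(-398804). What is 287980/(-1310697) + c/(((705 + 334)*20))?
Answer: 382369084987/6809070915 ≈ 56.156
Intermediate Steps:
c = 1171484 (c = -2*(-984546 - 1*(-398804)) = -2*(-984546 + 398804) = -2*(-585742) = 1171484)
287980/(-1310697) + c/(((705 + 334)*20)) = 287980/(-1310697) + 1171484/(((705 + 334)*20)) = 287980*(-1/1310697) + 1171484/((1039*20)) = -287980/1310697 + 1171484/20780 = -287980/1310697 + 1171484*(1/20780) = -287980/1310697 + 292871/5195 = 382369084987/6809070915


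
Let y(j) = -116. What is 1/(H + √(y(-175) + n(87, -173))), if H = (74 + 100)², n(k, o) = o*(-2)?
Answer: 15138/458317973 - √230/916635946 ≈ 3.3013e-5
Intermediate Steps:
n(k, o) = -2*o
H = 30276 (H = 174² = 30276)
1/(H + √(y(-175) + n(87, -173))) = 1/(30276 + √(-116 - 2*(-173))) = 1/(30276 + √(-116 + 346)) = 1/(30276 + √230)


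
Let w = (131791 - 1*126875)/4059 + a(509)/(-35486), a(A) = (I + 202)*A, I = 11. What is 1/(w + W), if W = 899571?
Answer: 13094334/11779258983857 ≈ 1.1116e-6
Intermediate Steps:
a(A) = 213*A (a(A) = (11 + 202)*A = 213*A)
w = -24146857/13094334 (w = (131791 - 1*126875)/4059 + (213*509)/(-35486) = (131791 - 126875)*(1/4059) + 108417*(-1/35486) = 4916*(1/4059) - 108417/35486 = 4916/4059 - 108417/35486 = -24146857/13094334 ≈ -1.8441)
1/(w + W) = 1/(-24146857/13094334 + 899571) = 1/(11779258983857/13094334) = 13094334/11779258983857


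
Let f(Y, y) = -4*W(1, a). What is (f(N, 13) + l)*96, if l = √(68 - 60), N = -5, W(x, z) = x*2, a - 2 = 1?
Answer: -768 + 192*√2 ≈ -496.47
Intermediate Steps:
a = 3 (a = 2 + 1 = 3)
W(x, z) = 2*x
l = 2*√2 (l = √8 = 2*√2 ≈ 2.8284)
f(Y, y) = -8
(f(N, 13) + l)*96 = (-8 + 2*√2)*96 = -768 + 192*√2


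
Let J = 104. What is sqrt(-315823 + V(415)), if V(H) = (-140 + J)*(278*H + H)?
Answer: I*sqrt(4484083) ≈ 2117.6*I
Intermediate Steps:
V(H) = -10044*H (V(H) = (-140 + 104)*(278*H + H) = -10044*H)
sqrt(-315823 + V(415)) = sqrt(-315823 - 10044*415) = sqrt(-315823 - 4168260) = sqrt(-4484083) = I*sqrt(4484083)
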